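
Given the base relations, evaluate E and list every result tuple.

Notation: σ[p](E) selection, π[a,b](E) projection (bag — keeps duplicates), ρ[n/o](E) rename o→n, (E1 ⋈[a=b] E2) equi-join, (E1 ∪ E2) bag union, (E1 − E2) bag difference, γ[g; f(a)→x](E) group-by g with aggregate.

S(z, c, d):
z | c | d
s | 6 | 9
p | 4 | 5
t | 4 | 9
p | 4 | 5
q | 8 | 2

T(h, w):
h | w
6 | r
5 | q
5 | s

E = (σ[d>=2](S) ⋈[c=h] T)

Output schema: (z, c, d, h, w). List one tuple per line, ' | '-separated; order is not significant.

Subexpression sizes:
  S → 5
  σ[d>=2](S) → 5
  T → 3
  (σ[d>=2](S) ⋈[c=h] T) → 1

== RESULT ==
z | c | d | h | w
s | 6 | 9 | 6 | r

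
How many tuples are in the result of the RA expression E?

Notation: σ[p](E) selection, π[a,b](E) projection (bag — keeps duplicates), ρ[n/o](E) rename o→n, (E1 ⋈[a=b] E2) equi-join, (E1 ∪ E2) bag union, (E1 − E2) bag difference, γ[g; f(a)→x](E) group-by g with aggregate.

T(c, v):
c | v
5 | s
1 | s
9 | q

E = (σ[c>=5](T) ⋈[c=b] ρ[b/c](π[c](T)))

Per-node cardinality:
  T → 3
  σ[c>=5](T) → 2
  T → 3
  π[c](T) → 3
  ρ[b/c](π[c](T)) → 3
  (σ[c>=5](T) ⋈[c=b] ρ[b/c](π[c](T))) → 2

|E| = 2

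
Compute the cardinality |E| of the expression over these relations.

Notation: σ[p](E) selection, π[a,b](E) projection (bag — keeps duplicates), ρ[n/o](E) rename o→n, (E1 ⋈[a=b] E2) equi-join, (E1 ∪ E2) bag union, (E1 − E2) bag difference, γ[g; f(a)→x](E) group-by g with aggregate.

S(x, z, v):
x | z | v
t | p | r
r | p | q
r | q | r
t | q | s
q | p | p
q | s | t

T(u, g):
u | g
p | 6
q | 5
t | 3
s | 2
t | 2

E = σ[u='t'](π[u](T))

Stepwise |·|:
  T → 5
  π[u](T) → 5
  σ[u='t'](π[u](T)) → 2

|E| = 2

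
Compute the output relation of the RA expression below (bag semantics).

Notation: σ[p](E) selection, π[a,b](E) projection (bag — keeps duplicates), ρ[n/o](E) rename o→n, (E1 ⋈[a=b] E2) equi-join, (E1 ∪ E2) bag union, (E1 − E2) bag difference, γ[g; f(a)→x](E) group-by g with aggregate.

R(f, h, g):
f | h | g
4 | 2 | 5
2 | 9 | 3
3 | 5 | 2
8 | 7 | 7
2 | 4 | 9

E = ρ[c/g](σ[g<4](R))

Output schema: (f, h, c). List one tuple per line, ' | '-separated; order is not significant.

Stepwise |·|:
  R → 5
  σ[g<4](R) → 2
  ρ[c/g](σ[g<4](R)) → 2

== RESULT ==
f | h | c
2 | 9 | 3
3 | 5 | 2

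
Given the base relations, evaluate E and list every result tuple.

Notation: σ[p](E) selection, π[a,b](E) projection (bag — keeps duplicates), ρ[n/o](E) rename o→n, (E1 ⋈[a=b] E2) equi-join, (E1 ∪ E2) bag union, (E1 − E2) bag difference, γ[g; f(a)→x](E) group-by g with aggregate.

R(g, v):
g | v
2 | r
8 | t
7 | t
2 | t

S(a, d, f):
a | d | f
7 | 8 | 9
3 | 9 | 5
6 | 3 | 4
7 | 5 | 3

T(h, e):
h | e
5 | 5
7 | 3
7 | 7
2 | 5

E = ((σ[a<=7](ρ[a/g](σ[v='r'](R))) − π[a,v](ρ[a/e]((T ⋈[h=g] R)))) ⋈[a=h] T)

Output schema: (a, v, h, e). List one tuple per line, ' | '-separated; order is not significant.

Subexpression sizes:
  R → 4
  σ[v='r'](R) → 1
  ρ[a/g](σ[v='r'](R)) → 1
  σ[a<=7](ρ[a/g](σ[v='r'](R))) → 1
  T → 4
  R → 4
  (T ⋈[h=g] R) → 4
  ρ[a/e]((T ⋈[h=g] R)) → 4
  π[a,v](ρ[a/e]((T ⋈[h=g] R))) → 4
  (σ[a<=7](ρ[a/g](σ[v='r'](R))) − π[a,v](ρ[a/e]((T ⋈[h=g] R)))) → 1
  T → 4
  ((σ[a<=7](ρ[a/g](σ[v='r'](R))) − π[a,v](ρ[a/e]((T ⋈[h=g] R)))) ⋈[a=h] T) → 1

== RESULT ==
a | v | h | e
2 | r | 2 | 5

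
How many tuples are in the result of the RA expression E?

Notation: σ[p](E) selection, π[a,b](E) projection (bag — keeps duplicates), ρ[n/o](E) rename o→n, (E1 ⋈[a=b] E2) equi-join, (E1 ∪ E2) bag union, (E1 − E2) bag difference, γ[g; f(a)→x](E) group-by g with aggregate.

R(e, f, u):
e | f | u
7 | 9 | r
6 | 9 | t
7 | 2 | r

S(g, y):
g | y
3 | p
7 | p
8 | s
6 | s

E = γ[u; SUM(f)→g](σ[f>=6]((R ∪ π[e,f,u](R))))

Row counts bottom-up:
  R → 3
  R → 3
  π[e,f,u](R) → 3
  (R ∪ π[e,f,u](R)) → 6
  σ[f>=6]((R ∪ π[e,f,u](R))) → 4
  γ[u; SUM(f)→g](σ[f>=6]((R ∪ π[e,f,u](R)))) → 2

|E| = 2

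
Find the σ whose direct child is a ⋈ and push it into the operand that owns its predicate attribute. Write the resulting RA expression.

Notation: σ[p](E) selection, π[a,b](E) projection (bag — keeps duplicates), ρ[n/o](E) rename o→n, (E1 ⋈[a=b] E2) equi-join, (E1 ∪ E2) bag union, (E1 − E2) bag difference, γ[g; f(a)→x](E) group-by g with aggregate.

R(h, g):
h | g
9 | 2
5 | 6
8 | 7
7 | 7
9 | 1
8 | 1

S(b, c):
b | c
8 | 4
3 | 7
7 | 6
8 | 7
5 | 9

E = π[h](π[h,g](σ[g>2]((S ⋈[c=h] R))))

σ filters on g, owned by the right side.
E' = π[h](π[h,g]((S ⋈[c=h] σ[g>2](R))))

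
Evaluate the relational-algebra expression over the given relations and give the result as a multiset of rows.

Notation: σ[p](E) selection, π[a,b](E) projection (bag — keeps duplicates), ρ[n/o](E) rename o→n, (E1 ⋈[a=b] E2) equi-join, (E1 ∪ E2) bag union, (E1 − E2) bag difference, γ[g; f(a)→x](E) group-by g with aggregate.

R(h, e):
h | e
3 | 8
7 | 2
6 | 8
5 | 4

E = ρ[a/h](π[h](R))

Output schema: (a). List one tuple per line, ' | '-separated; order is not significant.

Subexpression sizes:
  R → 4
  π[h](R) → 4
  ρ[a/h](π[h](R)) → 4

== RESULT ==
a
3
5
6
7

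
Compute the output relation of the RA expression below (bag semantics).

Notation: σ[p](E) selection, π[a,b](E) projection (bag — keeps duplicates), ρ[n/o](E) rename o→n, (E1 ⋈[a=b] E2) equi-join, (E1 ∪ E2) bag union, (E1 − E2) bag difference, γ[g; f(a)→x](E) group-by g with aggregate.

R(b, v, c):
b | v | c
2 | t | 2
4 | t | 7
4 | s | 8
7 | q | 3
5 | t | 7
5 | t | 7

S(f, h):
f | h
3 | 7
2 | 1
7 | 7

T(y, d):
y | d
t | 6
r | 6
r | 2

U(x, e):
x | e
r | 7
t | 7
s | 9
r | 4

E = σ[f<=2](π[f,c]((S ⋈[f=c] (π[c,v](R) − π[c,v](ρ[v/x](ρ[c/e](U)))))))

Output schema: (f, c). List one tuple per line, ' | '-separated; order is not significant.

Stepwise |·|:
  S → 3
  R → 6
  π[c,v](R) → 6
  U → 4
  ρ[c/e](U) → 4
  ρ[v/x](ρ[c/e](U)) → 4
  π[c,v](ρ[v/x](ρ[c/e](U))) → 4
  (π[c,v](R) − π[c,v](ρ[v/x](ρ[c/e](U)))) → 5
  (S ⋈[f=c] (π[c,v](R) − π[c,v](ρ[v/x](ρ[c/e](U))))) → 4
  π[f,c]((S ⋈[f=c] (π[c,v](R) − π[c,v](ρ[v/x](ρ[c/e](U)))))) → 4
  σ[f<=2](π[f,c]((S ⋈[f=c] (π[c,v](R) − π[c,v](ρ[v/x](ρ[c/e](U))))))) → 1

== RESULT ==
f | c
2 | 2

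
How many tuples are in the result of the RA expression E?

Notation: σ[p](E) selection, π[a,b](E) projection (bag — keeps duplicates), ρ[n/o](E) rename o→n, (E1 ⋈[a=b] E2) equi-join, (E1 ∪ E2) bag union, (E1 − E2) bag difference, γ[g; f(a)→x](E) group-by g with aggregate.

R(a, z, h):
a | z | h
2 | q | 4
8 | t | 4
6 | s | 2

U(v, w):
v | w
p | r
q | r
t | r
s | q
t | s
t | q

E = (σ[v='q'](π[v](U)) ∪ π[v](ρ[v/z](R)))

Per-node cardinality:
  U → 6
  π[v](U) → 6
  σ[v='q'](π[v](U)) → 1
  R → 3
  ρ[v/z](R) → 3
  π[v](ρ[v/z](R)) → 3
  (σ[v='q'](π[v](U)) ∪ π[v](ρ[v/z](R))) → 4

|E| = 4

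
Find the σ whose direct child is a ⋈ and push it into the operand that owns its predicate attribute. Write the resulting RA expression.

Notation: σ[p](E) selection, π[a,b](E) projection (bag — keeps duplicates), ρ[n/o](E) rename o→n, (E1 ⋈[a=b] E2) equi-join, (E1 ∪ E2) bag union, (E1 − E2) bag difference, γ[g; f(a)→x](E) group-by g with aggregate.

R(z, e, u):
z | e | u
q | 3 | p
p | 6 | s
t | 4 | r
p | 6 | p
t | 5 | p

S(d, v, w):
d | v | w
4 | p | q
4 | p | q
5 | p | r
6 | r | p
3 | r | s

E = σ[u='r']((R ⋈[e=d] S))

σ filters on u, owned by the left side.
E' = (σ[u='r'](R) ⋈[e=d] S)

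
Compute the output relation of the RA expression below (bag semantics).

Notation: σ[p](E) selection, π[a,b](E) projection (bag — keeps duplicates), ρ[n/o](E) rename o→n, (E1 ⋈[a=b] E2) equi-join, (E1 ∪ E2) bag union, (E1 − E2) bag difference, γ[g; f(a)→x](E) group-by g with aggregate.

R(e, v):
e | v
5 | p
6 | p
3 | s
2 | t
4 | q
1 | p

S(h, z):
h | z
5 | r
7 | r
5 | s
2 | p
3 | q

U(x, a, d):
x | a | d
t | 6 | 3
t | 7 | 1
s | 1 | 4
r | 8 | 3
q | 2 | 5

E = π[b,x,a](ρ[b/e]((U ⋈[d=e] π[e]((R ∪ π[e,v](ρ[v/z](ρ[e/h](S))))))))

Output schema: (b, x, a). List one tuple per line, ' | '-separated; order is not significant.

Subexpression sizes:
  U → 5
  R → 6
  S → 5
  ρ[e/h](S) → 5
  ρ[v/z](ρ[e/h](S)) → 5
  π[e,v](ρ[v/z](ρ[e/h](S))) → 5
  (R ∪ π[e,v](ρ[v/z](ρ[e/h](S)))) → 11
  π[e]((R ∪ π[e,v](ρ[v/z](ρ[e/h](S))))) → 11
  (U ⋈[d=e] π[e]((R ∪ π[e,v](ρ[v/z](ρ[e/h](S)))))) → 9
  ρ[b/e]((U ⋈[d=e] π[e]((R ∪ π[e,v](ρ[v/z](ρ[e/h](S))))))) → 9
  π[b,x,a](ρ[b/e]((U ⋈[d=e] π[e]((R ∪ π[e,v](ρ[v/z](ρ[e/h](S)))))))) → 9

== RESULT ==
b | x | a
1 | t | 7
3 | r | 8
3 | r | 8
3 | t | 6
3 | t | 6
4 | s | 1
5 | q | 2
5 | q | 2
5 | q | 2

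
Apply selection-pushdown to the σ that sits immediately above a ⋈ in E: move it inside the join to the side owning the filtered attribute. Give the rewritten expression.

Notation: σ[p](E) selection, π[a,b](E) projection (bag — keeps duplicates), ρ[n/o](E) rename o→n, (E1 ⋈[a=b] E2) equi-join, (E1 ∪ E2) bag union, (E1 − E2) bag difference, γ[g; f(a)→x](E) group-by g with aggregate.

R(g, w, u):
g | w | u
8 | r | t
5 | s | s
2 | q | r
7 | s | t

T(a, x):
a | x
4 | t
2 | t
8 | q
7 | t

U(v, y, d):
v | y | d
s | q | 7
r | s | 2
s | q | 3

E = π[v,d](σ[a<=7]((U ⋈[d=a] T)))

σ filters on a, owned by the right side.
E' = π[v,d]((U ⋈[d=a] σ[a<=7](T)))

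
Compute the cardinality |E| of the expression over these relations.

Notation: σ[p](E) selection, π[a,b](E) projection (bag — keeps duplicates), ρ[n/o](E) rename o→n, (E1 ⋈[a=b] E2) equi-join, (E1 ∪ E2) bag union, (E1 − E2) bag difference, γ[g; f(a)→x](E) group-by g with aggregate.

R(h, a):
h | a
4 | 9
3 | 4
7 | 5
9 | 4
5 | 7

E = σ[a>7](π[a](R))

Row counts bottom-up:
  R → 5
  π[a](R) → 5
  σ[a>7](π[a](R)) → 1

|E| = 1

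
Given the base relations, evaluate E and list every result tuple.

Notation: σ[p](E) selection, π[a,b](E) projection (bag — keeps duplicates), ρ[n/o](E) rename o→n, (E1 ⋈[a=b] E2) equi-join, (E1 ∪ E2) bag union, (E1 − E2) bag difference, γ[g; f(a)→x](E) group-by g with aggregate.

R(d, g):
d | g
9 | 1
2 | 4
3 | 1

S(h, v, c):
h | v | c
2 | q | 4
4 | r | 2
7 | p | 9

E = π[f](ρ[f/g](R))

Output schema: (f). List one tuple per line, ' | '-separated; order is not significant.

Per-node cardinality:
  R → 3
  ρ[f/g](R) → 3
  π[f](ρ[f/g](R)) → 3

== RESULT ==
f
1
1
4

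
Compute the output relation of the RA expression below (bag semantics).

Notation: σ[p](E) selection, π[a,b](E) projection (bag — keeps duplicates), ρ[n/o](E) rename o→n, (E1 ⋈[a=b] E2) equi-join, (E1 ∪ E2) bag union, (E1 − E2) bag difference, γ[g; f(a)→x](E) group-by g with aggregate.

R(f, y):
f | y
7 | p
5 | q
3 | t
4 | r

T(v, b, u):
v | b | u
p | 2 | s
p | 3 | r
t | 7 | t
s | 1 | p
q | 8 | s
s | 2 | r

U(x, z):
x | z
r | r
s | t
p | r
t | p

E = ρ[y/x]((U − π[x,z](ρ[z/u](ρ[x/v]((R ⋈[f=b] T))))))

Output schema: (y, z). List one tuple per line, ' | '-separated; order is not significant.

Subexpression sizes:
  U → 4
  R → 4
  T → 6
  (R ⋈[f=b] T) → 2
  ρ[x/v]((R ⋈[f=b] T)) → 2
  ρ[z/u](ρ[x/v]((R ⋈[f=b] T))) → 2
  π[x,z](ρ[z/u](ρ[x/v]((R ⋈[f=b] T)))) → 2
  (U − π[x,z](ρ[z/u](ρ[x/v]((R ⋈[f=b] T))))) → 3
  ρ[y/x]((U − π[x,z](ρ[z/u](ρ[x/v]((R ⋈[f=b] T)))))) → 3

== RESULT ==
y | z
r | r
s | t
t | p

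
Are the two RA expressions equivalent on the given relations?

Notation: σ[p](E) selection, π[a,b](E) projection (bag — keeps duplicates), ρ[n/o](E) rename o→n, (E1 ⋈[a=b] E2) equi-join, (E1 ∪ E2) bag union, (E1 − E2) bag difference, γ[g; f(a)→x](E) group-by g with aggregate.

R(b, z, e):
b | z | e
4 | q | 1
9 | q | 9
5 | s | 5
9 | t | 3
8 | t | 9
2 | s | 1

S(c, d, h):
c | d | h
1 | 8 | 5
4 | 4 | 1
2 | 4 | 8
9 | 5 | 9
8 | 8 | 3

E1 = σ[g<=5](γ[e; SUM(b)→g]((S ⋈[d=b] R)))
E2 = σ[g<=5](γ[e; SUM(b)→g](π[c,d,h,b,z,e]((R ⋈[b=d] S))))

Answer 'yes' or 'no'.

E1 per-node cardinality:
  S → 5
  R → 6
  (S ⋈[d=b] R) → 5
  γ[e; SUM(b)→g]((S ⋈[d=b] R)) → 3
  σ[g<=5](γ[e; SUM(b)→g]((S ⋈[d=b] R))) → 1
E2 per-node cardinality:
  R → 6
  S → 5
  (R ⋈[b=d] S) → 5
  π[c,d,h,b,z,e]((R ⋈[b=d] S)) → 5
  γ[e; SUM(b)→g](π[c,d,h,b,z,e]((R ⋈[b=d] S))) → 3
  σ[g<=5](γ[e; SUM(b)→g](π[c,d,h,b,z,e]((R ⋈[b=d] S)))) → 1

E1 and E2 produce the same multiset:
e | g
5 | 5

yes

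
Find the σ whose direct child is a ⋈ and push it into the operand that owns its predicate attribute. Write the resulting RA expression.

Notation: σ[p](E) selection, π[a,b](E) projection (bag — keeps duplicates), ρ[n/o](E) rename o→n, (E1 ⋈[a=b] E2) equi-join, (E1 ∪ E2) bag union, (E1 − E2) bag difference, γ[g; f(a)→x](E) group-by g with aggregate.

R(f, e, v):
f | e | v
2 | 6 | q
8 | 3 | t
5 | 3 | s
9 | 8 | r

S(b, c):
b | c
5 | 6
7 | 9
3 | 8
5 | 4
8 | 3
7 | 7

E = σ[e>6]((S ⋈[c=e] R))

σ filters on e, owned by the right side.
E' = (S ⋈[c=e] σ[e>6](R))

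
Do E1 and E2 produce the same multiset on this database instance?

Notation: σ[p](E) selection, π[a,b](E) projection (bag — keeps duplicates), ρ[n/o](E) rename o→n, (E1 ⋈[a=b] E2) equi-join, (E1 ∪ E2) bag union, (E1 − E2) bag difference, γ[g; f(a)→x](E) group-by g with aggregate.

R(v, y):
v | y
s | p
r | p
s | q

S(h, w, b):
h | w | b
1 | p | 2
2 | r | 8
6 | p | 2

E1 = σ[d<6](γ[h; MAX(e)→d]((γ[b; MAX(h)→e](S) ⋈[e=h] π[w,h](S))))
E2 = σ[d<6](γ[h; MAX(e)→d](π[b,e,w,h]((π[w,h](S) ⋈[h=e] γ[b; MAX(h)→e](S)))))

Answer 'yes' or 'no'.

E1 row counts bottom-up:
  S → 3
  γ[b; MAX(h)→e](S) → 2
  S → 3
  π[w,h](S) → 3
  (γ[b; MAX(h)→e](S) ⋈[e=h] π[w,h](S)) → 2
  γ[h; MAX(e)→d]((γ[b; MAX(h)→e](S) ⋈[e=h] π[w,h](S))) → 2
  σ[d<6](γ[h; MAX(e)→d]((γ[b; MAX(h)→e](S) ⋈[e=h] π[w,h](S)))) → 1
E2 row counts bottom-up:
  S → 3
  π[w,h](S) → 3
  S → 3
  γ[b; MAX(h)→e](S) → 2
  (π[w,h](S) ⋈[h=e] γ[b; MAX(h)→e](S)) → 2
  π[b,e,w,h]((π[w,h](S) ⋈[h=e] γ[b; MAX(h)→e](S))) → 2
  γ[h; MAX(e)→d](π[b,e,w,h]((π[w,h](S) ⋈[h=e] γ[b; MAX(h)→e](S)))) → 2
  σ[d<6](γ[h; MAX(e)→d](π[b,e,w,h]((π[w,h](S) ⋈[h=e] γ[b; MAX(h)→e](S))))) → 1

E1 and E2 produce the same multiset:
h | d
2 | 2

yes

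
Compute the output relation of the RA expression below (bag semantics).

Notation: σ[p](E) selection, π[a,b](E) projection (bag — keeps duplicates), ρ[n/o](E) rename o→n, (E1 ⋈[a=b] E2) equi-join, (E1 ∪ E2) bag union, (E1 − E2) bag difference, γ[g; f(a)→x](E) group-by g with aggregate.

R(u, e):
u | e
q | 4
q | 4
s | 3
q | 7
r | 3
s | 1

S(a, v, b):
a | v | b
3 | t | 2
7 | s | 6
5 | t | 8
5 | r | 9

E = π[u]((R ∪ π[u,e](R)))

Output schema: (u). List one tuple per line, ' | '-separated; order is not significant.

Stepwise |·|:
  R → 6
  R → 6
  π[u,e](R) → 6
  (R ∪ π[u,e](R)) → 12
  π[u]((R ∪ π[u,e](R))) → 12

== RESULT ==
u
q
q
q
q
q
q
r
r
s
s
s
s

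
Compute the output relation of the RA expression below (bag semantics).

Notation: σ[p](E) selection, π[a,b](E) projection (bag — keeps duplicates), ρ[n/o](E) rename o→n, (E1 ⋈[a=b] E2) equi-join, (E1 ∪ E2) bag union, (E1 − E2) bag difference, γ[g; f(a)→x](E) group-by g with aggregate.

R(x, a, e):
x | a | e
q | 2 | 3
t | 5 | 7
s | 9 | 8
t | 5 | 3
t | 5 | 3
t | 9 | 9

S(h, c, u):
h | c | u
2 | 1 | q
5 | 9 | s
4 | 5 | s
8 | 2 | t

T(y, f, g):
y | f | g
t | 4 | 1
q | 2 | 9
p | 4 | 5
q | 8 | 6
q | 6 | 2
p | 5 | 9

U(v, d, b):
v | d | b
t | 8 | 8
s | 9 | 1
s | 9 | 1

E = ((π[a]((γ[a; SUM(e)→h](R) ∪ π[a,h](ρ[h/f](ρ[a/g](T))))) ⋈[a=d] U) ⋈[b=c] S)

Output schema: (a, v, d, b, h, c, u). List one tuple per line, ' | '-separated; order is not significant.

Row counts bottom-up:
  R → 6
  γ[a; SUM(e)→h](R) → 3
  T → 6
  ρ[a/g](T) → 6
  ρ[h/f](ρ[a/g](T)) → 6
  π[a,h](ρ[h/f](ρ[a/g](T))) → 6
  (γ[a; SUM(e)→h](R) ∪ π[a,h](ρ[h/f](ρ[a/g](T)))) → 9
  π[a]((γ[a; SUM(e)→h](R) ∪ π[a,h](ρ[h/f](ρ[a/g](T))))) → 9
  U → 3
  (π[a]((γ[a; SUM(e)→h](R) ∪ π[a,h](ρ[h/f](ρ[a/g](T))))) ⋈[a=d] U) → 6
  S → 4
  ((π[a]((γ[a; SUM(e)→h](R) ∪ π[a,h](ρ[h/f](ρ[a/g](T))))) ⋈[a=d] U) ⋈[b=c] S) → 6

== RESULT ==
a | v | d | b | h | c | u
9 | s | 9 | 1 | 2 | 1 | q
9 | s | 9 | 1 | 2 | 1 | q
9 | s | 9 | 1 | 2 | 1 | q
9 | s | 9 | 1 | 2 | 1 | q
9 | s | 9 | 1 | 2 | 1 | q
9 | s | 9 | 1 | 2 | 1 | q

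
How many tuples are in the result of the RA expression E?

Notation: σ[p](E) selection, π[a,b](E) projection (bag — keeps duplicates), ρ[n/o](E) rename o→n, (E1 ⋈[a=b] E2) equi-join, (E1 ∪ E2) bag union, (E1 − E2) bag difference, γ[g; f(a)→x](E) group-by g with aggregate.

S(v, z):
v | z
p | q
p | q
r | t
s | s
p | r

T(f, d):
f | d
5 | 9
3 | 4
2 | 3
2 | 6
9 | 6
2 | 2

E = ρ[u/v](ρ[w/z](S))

Row counts bottom-up:
  S → 5
  ρ[w/z](S) → 5
  ρ[u/v](ρ[w/z](S)) → 5

|E| = 5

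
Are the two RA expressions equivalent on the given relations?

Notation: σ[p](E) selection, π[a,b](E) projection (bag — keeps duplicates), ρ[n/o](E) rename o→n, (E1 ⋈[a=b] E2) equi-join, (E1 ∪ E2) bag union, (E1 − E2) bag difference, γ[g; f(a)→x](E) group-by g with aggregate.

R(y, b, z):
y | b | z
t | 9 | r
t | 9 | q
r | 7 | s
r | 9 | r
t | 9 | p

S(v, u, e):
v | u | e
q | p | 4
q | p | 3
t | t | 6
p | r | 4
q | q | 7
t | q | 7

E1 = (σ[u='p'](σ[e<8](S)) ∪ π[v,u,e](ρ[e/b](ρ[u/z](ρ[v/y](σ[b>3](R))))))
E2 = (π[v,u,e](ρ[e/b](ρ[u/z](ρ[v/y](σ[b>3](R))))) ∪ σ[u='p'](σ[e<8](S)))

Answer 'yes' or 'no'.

E1 row counts bottom-up:
  S → 6
  σ[e<8](S) → 6
  σ[u='p'](σ[e<8](S)) → 2
  R → 5
  σ[b>3](R) → 5
  ρ[v/y](σ[b>3](R)) → 5
  ρ[u/z](ρ[v/y](σ[b>3](R))) → 5
  ρ[e/b](ρ[u/z](ρ[v/y](σ[b>3](R)))) → 5
  π[v,u,e](ρ[e/b](ρ[u/z](ρ[v/y](σ[b>3](R))))) → 5
  (σ[u='p'](σ[e<8](S)) ∪ π[v,u,e](ρ[e/b](ρ[u/z](ρ[v/y](σ[b>3](R)))))) → 7
E2 row counts bottom-up:
  R → 5
  σ[b>3](R) → 5
  ρ[v/y](σ[b>3](R)) → 5
  ρ[u/z](ρ[v/y](σ[b>3](R))) → 5
  ρ[e/b](ρ[u/z](ρ[v/y](σ[b>3](R)))) → 5
  π[v,u,e](ρ[e/b](ρ[u/z](ρ[v/y](σ[b>3](R))))) → 5
  S → 6
  σ[e<8](S) → 6
  σ[u='p'](σ[e<8](S)) → 2
  (π[v,u,e](ρ[e/b](ρ[u/z](ρ[v/y](σ[b>3](R))))) ∪ σ[u='p'](σ[e<8](S))) → 7

E1 and E2 produce the same multiset:
v | u | e
q | p | 3
q | p | 4
r | r | 9
r | s | 7
t | p | 9
t | q | 9
t | r | 9

yes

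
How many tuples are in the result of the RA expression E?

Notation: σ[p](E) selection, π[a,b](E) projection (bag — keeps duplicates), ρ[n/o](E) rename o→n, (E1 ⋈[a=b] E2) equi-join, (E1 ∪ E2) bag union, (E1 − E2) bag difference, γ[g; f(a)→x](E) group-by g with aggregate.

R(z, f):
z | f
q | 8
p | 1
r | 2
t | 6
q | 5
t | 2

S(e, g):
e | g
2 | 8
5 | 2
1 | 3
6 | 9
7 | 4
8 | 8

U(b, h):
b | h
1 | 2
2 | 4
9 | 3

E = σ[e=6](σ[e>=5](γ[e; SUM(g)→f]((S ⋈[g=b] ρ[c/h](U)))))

Stepwise |·|:
  S → 6
  U → 3
  ρ[c/h](U) → 3
  (S ⋈[g=b] ρ[c/h](U)) → 2
  γ[e; SUM(g)→f]((S ⋈[g=b] ρ[c/h](U))) → 2
  σ[e>=5](γ[e; SUM(g)→f]((S ⋈[g=b] ρ[c/h](U)))) → 2
  σ[e=6](σ[e>=5](γ[e; SUM(g)→f]((S ⋈[g=b] ρ[c/h](U))))) → 1

|E| = 1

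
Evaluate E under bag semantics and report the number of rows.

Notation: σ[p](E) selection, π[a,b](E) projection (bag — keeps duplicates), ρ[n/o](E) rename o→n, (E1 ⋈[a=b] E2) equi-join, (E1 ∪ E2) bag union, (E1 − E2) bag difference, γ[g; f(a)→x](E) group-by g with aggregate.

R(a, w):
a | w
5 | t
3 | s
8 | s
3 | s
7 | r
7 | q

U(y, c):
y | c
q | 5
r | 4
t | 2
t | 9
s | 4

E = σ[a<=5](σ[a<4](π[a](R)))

Stepwise |·|:
  R → 6
  π[a](R) → 6
  σ[a<4](π[a](R)) → 2
  σ[a<=5](σ[a<4](π[a](R))) → 2

|E| = 2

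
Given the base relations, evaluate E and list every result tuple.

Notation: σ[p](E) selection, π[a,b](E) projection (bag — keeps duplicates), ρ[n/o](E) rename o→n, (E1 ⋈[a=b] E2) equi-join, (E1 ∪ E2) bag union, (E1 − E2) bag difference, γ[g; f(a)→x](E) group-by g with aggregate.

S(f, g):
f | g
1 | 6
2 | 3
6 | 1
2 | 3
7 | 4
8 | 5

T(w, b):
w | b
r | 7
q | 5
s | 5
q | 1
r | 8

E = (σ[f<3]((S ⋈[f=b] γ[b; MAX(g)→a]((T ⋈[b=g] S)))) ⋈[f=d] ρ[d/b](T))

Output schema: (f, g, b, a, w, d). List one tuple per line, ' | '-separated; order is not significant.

Stepwise |·|:
  S → 6
  T → 5
  S → 6
  (T ⋈[b=g] S) → 3
  γ[b; MAX(g)→a]((T ⋈[b=g] S)) → 2
  (S ⋈[f=b] γ[b; MAX(g)→a]((T ⋈[b=g] S))) → 1
  σ[f<3]((S ⋈[f=b] γ[b; MAX(g)→a]((T ⋈[b=g] S)))) → 1
  T → 5
  ρ[d/b](T) → 5
  (σ[f<3]((S ⋈[f=b] γ[b; MAX(g)→a]((T ⋈[b=g] S)))) ⋈[f=d] ρ[d/b](T)) → 1

== RESULT ==
f | g | b | a | w | d
1 | 6 | 1 | 1 | q | 1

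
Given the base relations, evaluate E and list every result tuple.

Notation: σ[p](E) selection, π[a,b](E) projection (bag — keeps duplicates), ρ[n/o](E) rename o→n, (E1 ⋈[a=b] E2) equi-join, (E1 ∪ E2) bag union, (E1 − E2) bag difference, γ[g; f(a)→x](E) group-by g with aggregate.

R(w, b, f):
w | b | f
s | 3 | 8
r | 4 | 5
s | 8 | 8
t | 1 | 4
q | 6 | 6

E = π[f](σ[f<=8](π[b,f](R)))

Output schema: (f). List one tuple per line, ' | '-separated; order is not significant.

Subexpression sizes:
  R → 5
  π[b,f](R) → 5
  σ[f<=8](π[b,f](R)) → 5
  π[f](σ[f<=8](π[b,f](R))) → 5

== RESULT ==
f
4
5
6
8
8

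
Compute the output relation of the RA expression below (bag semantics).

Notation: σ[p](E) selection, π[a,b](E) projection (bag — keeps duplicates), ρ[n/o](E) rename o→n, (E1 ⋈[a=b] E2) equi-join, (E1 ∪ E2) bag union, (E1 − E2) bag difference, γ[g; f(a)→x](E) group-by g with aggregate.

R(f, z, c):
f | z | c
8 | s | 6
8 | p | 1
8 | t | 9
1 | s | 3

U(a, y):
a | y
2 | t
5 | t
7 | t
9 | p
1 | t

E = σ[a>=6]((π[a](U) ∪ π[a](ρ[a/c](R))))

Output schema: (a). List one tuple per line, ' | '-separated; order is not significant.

Subexpression sizes:
  U → 5
  π[a](U) → 5
  R → 4
  ρ[a/c](R) → 4
  π[a](ρ[a/c](R)) → 4
  (π[a](U) ∪ π[a](ρ[a/c](R))) → 9
  σ[a>=6]((π[a](U) ∪ π[a](ρ[a/c](R)))) → 4

== RESULT ==
a
6
7
9
9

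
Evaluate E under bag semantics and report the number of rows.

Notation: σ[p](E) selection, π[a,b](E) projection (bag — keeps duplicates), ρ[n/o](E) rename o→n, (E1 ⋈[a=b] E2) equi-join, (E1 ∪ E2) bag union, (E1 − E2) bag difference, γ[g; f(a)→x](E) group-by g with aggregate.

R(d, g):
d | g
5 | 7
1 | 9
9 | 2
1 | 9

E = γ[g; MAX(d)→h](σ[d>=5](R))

Per-node cardinality:
  R → 4
  σ[d>=5](R) → 2
  γ[g; MAX(d)→h](σ[d>=5](R)) → 2

|E| = 2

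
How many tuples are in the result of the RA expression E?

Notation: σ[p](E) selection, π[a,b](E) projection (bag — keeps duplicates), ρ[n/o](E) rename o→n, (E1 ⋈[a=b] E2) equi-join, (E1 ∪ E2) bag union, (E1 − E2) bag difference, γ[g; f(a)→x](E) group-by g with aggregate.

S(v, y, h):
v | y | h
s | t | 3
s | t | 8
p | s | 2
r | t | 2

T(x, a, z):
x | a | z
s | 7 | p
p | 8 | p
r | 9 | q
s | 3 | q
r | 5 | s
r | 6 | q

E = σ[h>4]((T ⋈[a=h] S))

Row counts bottom-up:
  T → 6
  S → 4
  (T ⋈[a=h] S) → 2
  σ[h>4]((T ⋈[a=h] S)) → 1

|E| = 1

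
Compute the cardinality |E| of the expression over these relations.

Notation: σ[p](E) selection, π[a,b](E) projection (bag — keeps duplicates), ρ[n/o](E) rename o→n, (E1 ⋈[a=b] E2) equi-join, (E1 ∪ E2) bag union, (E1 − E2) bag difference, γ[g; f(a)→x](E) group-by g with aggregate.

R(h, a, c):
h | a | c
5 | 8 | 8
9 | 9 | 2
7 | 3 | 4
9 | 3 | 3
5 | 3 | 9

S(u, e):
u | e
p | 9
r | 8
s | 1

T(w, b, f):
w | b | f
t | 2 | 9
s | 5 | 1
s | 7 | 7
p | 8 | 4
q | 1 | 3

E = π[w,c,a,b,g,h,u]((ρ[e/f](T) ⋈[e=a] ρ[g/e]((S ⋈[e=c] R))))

Subexpression sizes:
  T → 5
  ρ[e/f](T) → 5
  S → 3
  R → 5
  (S ⋈[e=c] R) → 2
  ρ[g/e]((S ⋈[e=c] R)) → 2
  (ρ[e/f](T) ⋈[e=a] ρ[g/e]((S ⋈[e=c] R))) → 1
  π[w,c,a,b,g,h,u]((ρ[e/f](T) ⋈[e=a] ρ[g/e]((S ⋈[e=c] R)))) → 1

|E| = 1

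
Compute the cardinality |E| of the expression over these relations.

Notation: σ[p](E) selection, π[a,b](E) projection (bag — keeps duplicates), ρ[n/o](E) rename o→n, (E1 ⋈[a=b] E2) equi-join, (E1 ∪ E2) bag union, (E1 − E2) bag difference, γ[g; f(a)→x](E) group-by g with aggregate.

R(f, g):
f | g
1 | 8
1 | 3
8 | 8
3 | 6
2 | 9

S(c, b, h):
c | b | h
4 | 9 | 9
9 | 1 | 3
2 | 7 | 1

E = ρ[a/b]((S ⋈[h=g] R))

Stepwise |·|:
  S → 3
  R → 5
  (S ⋈[h=g] R) → 2
  ρ[a/b]((S ⋈[h=g] R)) → 2

|E| = 2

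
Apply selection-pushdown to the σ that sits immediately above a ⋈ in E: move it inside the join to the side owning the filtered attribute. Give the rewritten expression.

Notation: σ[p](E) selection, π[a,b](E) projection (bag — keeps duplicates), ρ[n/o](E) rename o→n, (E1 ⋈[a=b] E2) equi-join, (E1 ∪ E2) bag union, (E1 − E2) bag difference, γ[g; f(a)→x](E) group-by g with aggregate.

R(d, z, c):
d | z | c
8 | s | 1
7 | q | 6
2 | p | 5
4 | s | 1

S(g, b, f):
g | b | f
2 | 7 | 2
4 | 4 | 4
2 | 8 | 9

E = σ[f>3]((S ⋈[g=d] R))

σ filters on f, owned by the left side.
E' = (σ[f>3](S) ⋈[g=d] R)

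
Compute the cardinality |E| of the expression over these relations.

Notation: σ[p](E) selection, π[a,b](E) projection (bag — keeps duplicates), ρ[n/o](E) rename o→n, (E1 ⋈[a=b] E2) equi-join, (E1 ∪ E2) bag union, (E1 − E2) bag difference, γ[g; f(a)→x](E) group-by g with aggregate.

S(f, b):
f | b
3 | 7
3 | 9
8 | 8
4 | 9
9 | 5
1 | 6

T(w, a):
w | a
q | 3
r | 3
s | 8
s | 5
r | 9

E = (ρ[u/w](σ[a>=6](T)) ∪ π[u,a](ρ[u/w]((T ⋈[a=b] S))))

Row counts bottom-up:
  T → 5
  σ[a>=6](T) → 2
  ρ[u/w](σ[a>=6](T)) → 2
  T → 5
  S → 6
  (T ⋈[a=b] S) → 4
  ρ[u/w]((T ⋈[a=b] S)) → 4
  π[u,a](ρ[u/w]((T ⋈[a=b] S))) → 4
  (ρ[u/w](σ[a>=6](T)) ∪ π[u,a](ρ[u/w]((T ⋈[a=b] S)))) → 6

|E| = 6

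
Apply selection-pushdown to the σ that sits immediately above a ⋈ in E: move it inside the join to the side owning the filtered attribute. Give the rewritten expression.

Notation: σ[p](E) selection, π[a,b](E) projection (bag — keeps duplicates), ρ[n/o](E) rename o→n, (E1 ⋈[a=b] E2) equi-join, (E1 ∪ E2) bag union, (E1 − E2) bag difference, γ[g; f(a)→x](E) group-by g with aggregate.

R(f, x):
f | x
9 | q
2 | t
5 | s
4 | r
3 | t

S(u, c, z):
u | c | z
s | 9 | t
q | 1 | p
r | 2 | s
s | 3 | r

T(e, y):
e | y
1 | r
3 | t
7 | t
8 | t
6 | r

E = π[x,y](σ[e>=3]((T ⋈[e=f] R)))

σ filters on e, owned by the left side.
E' = π[x,y]((σ[e>=3](T) ⋈[e=f] R))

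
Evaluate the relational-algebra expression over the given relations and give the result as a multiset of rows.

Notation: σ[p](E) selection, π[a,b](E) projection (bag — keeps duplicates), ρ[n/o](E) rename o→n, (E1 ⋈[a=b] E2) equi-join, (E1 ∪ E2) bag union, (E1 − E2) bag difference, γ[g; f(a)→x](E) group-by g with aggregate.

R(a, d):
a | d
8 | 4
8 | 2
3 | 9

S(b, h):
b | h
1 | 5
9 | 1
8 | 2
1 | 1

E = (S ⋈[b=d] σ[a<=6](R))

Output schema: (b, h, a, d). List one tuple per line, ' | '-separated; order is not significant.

Subexpression sizes:
  S → 4
  R → 3
  σ[a<=6](R) → 1
  (S ⋈[b=d] σ[a<=6](R)) → 1

== RESULT ==
b | h | a | d
9 | 1 | 3 | 9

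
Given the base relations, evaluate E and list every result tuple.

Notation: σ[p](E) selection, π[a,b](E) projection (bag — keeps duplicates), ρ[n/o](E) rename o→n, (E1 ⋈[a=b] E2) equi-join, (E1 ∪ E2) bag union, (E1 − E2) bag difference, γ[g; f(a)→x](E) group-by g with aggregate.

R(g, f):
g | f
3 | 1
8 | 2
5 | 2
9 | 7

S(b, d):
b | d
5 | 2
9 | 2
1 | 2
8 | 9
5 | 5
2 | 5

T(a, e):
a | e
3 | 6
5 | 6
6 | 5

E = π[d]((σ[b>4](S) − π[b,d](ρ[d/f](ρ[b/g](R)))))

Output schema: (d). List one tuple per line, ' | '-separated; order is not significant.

Subexpression sizes:
  S → 6
  σ[b>4](S) → 4
  R → 4
  ρ[b/g](R) → 4
  ρ[d/f](ρ[b/g](R)) → 4
  π[b,d](ρ[d/f](ρ[b/g](R))) → 4
  (σ[b>4](S) − π[b,d](ρ[d/f](ρ[b/g](R)))) → 3
  π[d]((σ[b>4](S) − π[b,d](ρ[d/f](ρ[b/g](R))))) → 3

== RESULT ==
d
2
5
9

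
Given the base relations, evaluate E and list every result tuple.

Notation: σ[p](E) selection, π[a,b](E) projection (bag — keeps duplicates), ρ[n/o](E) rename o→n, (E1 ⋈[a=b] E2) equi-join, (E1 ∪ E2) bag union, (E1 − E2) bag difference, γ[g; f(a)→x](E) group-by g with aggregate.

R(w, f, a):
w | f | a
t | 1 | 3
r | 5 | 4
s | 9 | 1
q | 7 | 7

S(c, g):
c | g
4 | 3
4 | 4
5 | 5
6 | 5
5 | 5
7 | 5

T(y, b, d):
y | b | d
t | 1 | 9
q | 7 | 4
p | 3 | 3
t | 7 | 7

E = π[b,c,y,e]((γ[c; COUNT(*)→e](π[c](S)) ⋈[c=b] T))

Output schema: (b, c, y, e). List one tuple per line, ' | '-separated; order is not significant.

Per-node cardinality:
  S → 6
  π[c](S) → 6
  γ[c; COUNT(*)→e](π[c](S)) → 4
  T → 4
  (γ[c; COUNT(*)→e](π[c](S)) ⋈[c=b] T) → 2
  π[b,c,y,e]((γ[c; COUNT(*)→e](π[c](S)) ⋈[c=b] T)) → 2

== RESULT ==
b | c | y | e
7 | 7 | q | 1
7 | 7 | t | 1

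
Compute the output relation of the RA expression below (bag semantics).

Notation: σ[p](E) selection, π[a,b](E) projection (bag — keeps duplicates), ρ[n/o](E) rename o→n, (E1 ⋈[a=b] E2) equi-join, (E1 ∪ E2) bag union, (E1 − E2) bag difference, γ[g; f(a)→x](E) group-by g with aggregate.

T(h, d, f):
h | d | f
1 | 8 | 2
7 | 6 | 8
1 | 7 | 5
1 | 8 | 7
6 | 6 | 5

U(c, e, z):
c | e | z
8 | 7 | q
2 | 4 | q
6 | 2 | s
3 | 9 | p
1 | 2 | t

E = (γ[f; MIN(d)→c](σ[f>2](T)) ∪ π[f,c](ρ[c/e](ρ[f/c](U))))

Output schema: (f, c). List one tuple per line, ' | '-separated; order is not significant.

Stepwise |·|:
  T → 5
  σ[f>2](T) → 4
  γ[f; MIN(d)→c](σ[f>2](T)) → 3
  U → 5
  ρ[f/c](U) → 5
  ρ[c/e](ρ[f/c](U)) → 5
  π[f,c](ρ[c/e](ρ[f/c](U))) → 5
  (γ[f; MIN(d)→c](σ[f>2](T)) ∪ π[f,c](ρ[c/e](ρ[f/c](U)))) → 8

== RESULT ==
f | c
1 | 2
2 | 4
3 | 9
5 | 6
6 | 2
7 | 8
8 | 6
8 | 7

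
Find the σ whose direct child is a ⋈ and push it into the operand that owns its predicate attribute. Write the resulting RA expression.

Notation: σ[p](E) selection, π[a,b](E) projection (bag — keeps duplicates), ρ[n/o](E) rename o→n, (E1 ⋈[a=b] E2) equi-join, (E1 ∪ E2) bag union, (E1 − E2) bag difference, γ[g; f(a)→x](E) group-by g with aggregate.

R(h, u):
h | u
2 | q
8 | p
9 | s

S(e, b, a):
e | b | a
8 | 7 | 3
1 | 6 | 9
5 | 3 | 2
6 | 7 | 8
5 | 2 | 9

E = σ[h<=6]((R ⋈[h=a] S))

σ filters on h, owned by the left side.
E' = (σ[h<=6](R) ⋈[h=a] S)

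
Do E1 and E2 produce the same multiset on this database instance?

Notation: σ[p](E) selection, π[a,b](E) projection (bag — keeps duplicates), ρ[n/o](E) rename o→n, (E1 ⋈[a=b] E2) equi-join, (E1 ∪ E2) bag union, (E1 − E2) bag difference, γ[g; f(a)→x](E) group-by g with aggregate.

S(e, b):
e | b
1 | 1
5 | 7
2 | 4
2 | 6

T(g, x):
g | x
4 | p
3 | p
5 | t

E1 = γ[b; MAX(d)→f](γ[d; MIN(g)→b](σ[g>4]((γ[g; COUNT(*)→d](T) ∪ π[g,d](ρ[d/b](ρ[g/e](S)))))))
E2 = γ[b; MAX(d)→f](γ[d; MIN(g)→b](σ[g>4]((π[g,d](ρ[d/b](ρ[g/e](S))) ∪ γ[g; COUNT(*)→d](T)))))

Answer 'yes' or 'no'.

E1 row counts bottom-up:
  T → 3
  γ[g; COUNT(*)→d](T) → 3
  S → 4
  ρ[g/e](S) → 4
  ρ[d/b](ρ[g/e](S)) → 4
  π[g,d](ρ[d/b](ρ[g/e](S))) → 4
  (γ[g; COUNT(*)→d](T) ∪ π[g,d](ρ[d/b](ρ[g/e](S)))) → 7
  σ[g>4]((γ[g; COUNT(*)→d](T) ∪ π[g,d](ρ[d/b](ρ[g/e](S))))) → 2
  γ[d; MIN(g)→b](σ[g>4]((γ[g; COUNT(*)→d](T) ∪ π[g,d](ρ[d/b](ρ[g/e](S)))))) → 2
  γ[b; MAX(d)→f](γ[d; MIN(g)→b](σ[g>4]((γ[g; COUNT(*)→d](T) ∪ π[g,d](ρ[d/b](ρ[g/e](S))))))) → 1
E2 row counts bottom-up:
  S → 4
  ρ[g/e](S) → 4
  ρ[d/b](ρ[g/e](S)) → 4
  π[g,d](ρ[d/b](ρ[g/e](S))) → 4
  T → 3
  γ[g; COUNT(*)→d](T) → 3
  (π[g,d](ρ[d/b](ρ[g/e](S))) ∪ γ[g; COUNT(*)→d](T)) → 7
  σ[g>4]((π[g,d](ρ[d/b](ρ[g/e](S))) ∪ γ[g; COUNT(*)→d](T))) → 2
  γ[d; MIN(g)→b](σ[g>4]((π[g,d](ρ[d/b](ρ[g/e](S))) ∪ γ[g; COUNT(*)→d](T)))) → 2
  γ[b; MAX(d)→f](γ[d; MIN(g)→b](σ[g>4]((π[g,d](ρ[d/b](ρ[g/e](S))) ∪ γ[g; COUNT(*)→d](T))))) → 1

E1 and E2 produce the same multiset:
b | f
5 | 7

yes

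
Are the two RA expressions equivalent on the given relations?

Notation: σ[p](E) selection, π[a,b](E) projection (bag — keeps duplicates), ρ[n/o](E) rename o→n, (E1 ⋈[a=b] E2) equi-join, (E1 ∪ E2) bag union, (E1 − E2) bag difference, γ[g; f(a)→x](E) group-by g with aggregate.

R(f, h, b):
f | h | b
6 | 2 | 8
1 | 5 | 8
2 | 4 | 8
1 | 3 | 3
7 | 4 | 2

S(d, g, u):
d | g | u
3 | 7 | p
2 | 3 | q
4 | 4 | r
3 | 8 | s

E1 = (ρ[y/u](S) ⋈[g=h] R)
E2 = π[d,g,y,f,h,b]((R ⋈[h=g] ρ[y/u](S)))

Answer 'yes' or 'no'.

E1 row counts bottom-up:
  S → 4
  ρ[y/u](S) → 4
  R → 5
  (ρ[y/u](S) ⋈[g=h] R) → 3
E2 row counts bottom-up:
  R → 5
  S → 4
  ρ[y/u](S) → 4
  (R ⋈[h=g] ρ[y/u](S)) → 3
  π[d,g,y,f,h,b]((R ⋈[h=g] ρ[y/u](S))) → 3

E1 and E2 produce the same multiset:
d | g | y | f | h | b
2 | 3 | q | 1 | 3 | 3
4 | 4 | r | 2 | 4 | 8
4 | 4 | r | 7 | 4 | 2

yes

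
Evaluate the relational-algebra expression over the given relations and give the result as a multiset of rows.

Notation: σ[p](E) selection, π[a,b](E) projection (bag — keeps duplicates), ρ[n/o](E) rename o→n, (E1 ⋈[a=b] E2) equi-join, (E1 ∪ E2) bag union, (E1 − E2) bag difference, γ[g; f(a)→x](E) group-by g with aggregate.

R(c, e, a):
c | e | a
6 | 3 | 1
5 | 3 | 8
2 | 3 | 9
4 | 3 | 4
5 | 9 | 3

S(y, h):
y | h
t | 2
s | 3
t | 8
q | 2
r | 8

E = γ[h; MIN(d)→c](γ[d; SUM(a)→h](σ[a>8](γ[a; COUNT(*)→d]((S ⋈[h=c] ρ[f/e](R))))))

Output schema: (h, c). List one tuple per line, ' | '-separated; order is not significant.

Per-node cardinality:
  S → 5
  R → 5
  ρ[f/e](R) → 5
  (S ⋈[h=c] ρ[f/e](R)) → 2
  γ[a; COUNT(*)→d]((S ⋈[h=c] ρ[f/e](R))) → 1
  σ[a>8](γ[a; COUNT(*)→d]((S ⋈[h=c] ρ[f/e](R)))) → 1
  γ[d; SUM(a)→h](σ[a>8](γ[a; COUNT(*)→d]((S ⋈[h=c] ρ[f/e](R))))) → 1
  γ[h; MIN(d)→c](γ[d; SUM(a)→h](σ[a>8](γ[a; COUNT(*)→d]((S ⋈[h=c] ρ[f/e](R)))))) → 1

== RESULT ==
h | c
9 | 2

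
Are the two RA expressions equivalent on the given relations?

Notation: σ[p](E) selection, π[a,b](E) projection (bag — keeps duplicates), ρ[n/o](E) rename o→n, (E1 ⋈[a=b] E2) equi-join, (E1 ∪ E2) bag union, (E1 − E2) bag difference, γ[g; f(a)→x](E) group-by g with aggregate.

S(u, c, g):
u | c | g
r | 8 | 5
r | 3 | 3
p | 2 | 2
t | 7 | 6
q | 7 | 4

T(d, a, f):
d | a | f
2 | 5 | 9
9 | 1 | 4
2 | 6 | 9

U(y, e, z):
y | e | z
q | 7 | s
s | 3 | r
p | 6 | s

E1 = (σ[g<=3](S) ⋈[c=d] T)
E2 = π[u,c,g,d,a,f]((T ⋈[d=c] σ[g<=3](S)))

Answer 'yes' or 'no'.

E1 row counts bottom-up:
  S → 5
  σ[g<=3](S) → 2
  T → 3
  (σ[g<=3](S) ⋈[c=d] T) → 2
E2 row counts bottom-up:
  T → 3
  S → 5
  σ[g<=3](S) → 2
  (T ⋈[d=c] σ[g<=3](S)) → 2
  π[u,c,g,d,a,f]((T ⋈[d=c] σ[g<=3](S))) → 2

E1 and E2 produce the same multiset:
u | c | g | d | a | f
p | 2 | 2 | 2 | 5 | 9
p | 2 | 2 | 2 | 6 | 9

yes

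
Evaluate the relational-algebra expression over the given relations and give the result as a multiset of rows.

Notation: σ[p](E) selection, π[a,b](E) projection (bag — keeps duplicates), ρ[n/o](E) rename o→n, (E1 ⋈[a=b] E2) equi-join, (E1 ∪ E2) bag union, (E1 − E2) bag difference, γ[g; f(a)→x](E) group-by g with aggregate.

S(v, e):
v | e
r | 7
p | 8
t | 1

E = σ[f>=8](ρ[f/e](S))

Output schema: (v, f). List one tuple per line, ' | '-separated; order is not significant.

Stepwise |·|:
  S → 3
  ρ[f/e](S) → 3
  σ[f>=8](ρ[f/e](S)) → 1

== RESULT ==
v | f
p | 8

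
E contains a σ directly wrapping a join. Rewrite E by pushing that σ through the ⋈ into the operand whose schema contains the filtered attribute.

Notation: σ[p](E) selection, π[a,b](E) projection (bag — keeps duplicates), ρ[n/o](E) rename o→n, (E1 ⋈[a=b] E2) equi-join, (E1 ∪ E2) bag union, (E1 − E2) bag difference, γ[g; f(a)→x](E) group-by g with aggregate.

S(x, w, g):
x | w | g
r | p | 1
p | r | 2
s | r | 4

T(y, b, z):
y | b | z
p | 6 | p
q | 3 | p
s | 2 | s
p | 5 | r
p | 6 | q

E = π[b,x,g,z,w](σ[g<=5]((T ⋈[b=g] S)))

σ filters on g, owned by the right side.
E' = π[b,x,g,z,w]((T ⋈[b=g] σ[g<=5](S)))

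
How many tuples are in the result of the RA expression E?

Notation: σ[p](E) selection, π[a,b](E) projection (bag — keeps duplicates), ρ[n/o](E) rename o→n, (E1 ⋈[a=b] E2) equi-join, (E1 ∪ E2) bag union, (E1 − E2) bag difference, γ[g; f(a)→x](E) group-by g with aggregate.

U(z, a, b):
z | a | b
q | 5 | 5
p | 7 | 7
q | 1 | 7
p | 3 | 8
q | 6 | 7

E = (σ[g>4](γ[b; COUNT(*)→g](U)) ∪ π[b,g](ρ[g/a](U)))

Stepwise |·|:
  U → 5
  γ[b; COUNT(*)→g](U) → 3
  σ[g>4](γ[b; COUNT(*)→g](U)) → 0
  U → 5
  ρ[g/a](U) → 5
  π[b,g](ρ[g/a](U)) → 5
  (σ[g>4](γ[b; COUNT(*)→g](U)) ∪ π[b,g](ρ[g/a](U))) → 5

|E| = 5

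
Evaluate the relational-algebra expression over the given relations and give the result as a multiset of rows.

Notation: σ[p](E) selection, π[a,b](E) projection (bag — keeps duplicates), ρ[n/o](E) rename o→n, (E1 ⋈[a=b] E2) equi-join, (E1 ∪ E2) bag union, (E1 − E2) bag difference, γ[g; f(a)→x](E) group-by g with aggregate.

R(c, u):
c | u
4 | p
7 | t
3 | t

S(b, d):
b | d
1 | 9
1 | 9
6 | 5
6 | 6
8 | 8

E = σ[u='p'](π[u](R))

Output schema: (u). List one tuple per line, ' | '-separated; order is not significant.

Subexpression sizes:
  R → 3
  π[u](R) → 3
  σ[u='p'](π[u](R)) → 1

== RESULT ==
u
p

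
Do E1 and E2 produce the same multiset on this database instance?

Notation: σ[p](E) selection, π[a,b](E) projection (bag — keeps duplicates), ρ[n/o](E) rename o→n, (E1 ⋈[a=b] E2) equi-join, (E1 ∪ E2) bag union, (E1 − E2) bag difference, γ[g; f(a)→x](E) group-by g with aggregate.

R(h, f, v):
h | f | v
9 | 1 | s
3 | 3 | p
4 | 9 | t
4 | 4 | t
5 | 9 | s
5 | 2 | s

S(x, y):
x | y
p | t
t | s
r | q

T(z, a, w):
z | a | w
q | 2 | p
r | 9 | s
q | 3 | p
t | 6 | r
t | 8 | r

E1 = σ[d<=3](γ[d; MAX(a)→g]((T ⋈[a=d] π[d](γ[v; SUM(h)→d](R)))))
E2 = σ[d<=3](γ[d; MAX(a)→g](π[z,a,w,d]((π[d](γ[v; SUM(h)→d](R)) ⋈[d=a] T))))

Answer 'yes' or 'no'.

E1 row counts bottom-up:
  T → 5
  R → 6
  γ[v; SUM(h)→d](R) → 3
  π[d](γ[v; SUM(h)→d](R)) → 3
  (T ⋈[a=d] π[d](γ[v; SUM(h)→d](R))) → 2
  γ[d; MAX(a)→g]((T ⋈[a=d] π[d](γ[v; SUM(h)→d](R)))) → 2
  σ[d<=3](γ[d; MAX(a)→g]((T ⋈[a=d] π[d](γ[v; SUM(h)→d](R))))) → 1
E2 row counts bottom-up:
  R → 6
  γ[v; SUM(h)→d](R) → 3
  π[d](γ[v; SUM(h)→d](R)) → 3
  T → 5
  (π[d](γ[v; SUM(h)→d](R)) ⋈[d=a] T) → 2
  π[z,a,w,d]((π[d](γ[v; SUM(h)→d](R)) ⋈[d=a] T)) → 2
  γ[d; MAX(a)→g](π[z,a,w,d]((π[d](γ[v; SUM(h)→d](R)) ⋈[d=a] T))) → 2
  σ[d<=3](γ[d; MAX(a)→g](π[z,a,w,d]((π[d](γ[v; SUM(h)→d](R)) ⋈[d=a] T)))) → 1

E1 and E2 produce the same multiset:
d | g
3 | 3

yes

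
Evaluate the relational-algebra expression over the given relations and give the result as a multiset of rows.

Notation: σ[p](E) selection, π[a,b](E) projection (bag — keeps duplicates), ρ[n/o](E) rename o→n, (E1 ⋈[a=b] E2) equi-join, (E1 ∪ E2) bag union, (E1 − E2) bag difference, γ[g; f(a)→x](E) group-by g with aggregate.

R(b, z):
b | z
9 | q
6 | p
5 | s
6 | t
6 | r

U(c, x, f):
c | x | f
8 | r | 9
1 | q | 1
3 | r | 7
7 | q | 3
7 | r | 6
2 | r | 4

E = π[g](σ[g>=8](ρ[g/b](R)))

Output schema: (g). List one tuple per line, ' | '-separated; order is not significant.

Row counts bottom-up:
  R → 5
  ρ[g/b](R) → 5
  σ[g>=8](ρ[g/b](R)) → 1
  π[g](σ[g>=8](ρ[g/b](R))) → 1

== RESULT ==
g
9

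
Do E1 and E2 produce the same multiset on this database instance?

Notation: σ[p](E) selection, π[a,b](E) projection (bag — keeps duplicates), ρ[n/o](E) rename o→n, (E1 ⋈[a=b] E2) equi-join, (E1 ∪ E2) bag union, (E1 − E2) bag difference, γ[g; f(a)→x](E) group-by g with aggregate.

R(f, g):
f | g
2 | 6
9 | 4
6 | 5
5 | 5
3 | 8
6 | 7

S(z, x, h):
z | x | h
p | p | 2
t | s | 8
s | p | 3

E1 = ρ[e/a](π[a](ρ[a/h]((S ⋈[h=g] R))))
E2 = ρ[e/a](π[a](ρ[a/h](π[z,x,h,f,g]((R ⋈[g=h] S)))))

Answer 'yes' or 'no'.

E1 per-node cardinality:
  S → 3
  R → 6
  (S ⋈[h=g] R) → 1
  ρ[a/h]((S ⋈[h=g] R)) → 1
  π[a](ρ[a/h]((S ⋈[h=g] R))) → 1
  ρ[e/a](π[a](ρ[a/h]((S ⋈[h=g] R)))) → 1
E2 per-node cardinality:
  R → 6
  S → 3
  (R ⋈[g=h] S) → 1
  π[z,x,h,f,g]((R ⋈[g=h] S)) → 1
  ρ[a/h](π[z,x,h,f,g]((R ⋈[g=h] S))) → 1
  π[a](ρ[a/h](π[z,x,h,f,g]((R ⋈[g=h] S)))) → 1
  ρ[e/a](π[a](ρ[a/h](π[z,x,h,f,g]((R ⋈[g=h] S))))) → 1

E1 and E2 produce the same multiset:
e
8

yes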